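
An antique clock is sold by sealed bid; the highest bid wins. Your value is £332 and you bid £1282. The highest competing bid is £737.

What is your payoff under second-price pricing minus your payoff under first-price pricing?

£545

You have the highest bid, so you win under either rule.
Second-price: pay £737 → payoff −£405.
First-price: pay your own bid £1282 → payoff −£950.
Difference = −£405 − (−£950) = £545.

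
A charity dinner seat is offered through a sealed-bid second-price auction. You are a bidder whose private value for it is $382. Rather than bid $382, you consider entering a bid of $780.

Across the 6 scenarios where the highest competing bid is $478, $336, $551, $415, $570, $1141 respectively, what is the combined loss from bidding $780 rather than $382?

The deviation costs you only when the competing bid falls strictly between $382 and $780; elsewhere both bids give the same outcome.
$478: truthful payoff $0, deviation payoff −$96 → loss $96.
$336: outcomes coincide → loss $0.
$551: truthful payoff $0, deviation payoff −$169 → loss $169.
$415: truthful payoff $0, deviation payoff −$33 → loss $33.
$570: truthful payoff $0, deviation payoff −$188 → loss $188.
$1141: outcomes coincide → loss $0.
Total loss = $96 + $169 + $33 + $188 = $486.
Because the price is fixed by the runner-up's bid, deviating from your value can only change a good outcome into a bad one — never the reverse.

$486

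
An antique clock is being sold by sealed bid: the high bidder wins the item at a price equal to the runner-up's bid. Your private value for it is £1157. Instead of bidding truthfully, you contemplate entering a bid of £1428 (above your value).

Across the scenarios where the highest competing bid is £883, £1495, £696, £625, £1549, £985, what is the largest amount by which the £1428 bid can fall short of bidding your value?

£0

£883: same outcome either way → loss £0.
£1495: same outcome either way → loss £0.
£696: same outcome either way → loss £0.
£625: same outcome either way → loss £0.
£1549: same outcome either way → loss £0.
£985: same outcome either way → loss £0.
Maximum loss: £0.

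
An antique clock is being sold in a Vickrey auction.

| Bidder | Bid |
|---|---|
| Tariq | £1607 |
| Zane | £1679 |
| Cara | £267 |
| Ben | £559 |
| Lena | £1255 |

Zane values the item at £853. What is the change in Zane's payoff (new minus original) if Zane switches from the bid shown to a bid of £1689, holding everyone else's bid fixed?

The highest bid among the other bidders is £1607; Zane's bid doesn't change that.
Original bid £1679: Zane is highest, pays the top rival bid £1607; payoff £853 − £1607 = −£754.
Alternative bid £1689: Zane is highest, pays the top rival bid £1607; payoff £853 − £1607 = −£754.
Change in payoff = −£754 − (−£754) = £0.

£0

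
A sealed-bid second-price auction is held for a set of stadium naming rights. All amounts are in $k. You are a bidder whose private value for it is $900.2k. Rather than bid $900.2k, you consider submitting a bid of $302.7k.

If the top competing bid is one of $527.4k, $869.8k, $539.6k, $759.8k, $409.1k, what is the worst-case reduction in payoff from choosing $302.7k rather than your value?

$491.1k

$527.4k: truthful gives $372.8k, deviation gives $0k → loss $372.8k.
$869.8k: truthful gives $30.4k, deviation gives $0k → loss $30.4k.
$539.6k: truthful gives $360.6k, deviation gives $0k → loss $360.6k.
$759.8k: truthful gives $140.4k, deviation gives $0k → loss $140.4k.
$409.1k: truthful gives $491.1k, deviation gives $0k → loss $491.1k.
Maximum loss: $491.1k.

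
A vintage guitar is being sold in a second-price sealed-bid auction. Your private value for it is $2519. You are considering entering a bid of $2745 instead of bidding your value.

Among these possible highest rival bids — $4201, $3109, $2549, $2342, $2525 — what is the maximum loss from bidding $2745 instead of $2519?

$4201: same outcome either way → loss $0.
$3109: same outcome either way → loss $0.
$2549: truthful gives $0, deviation gives −$30 → loss $30.
$2342: same outcome either way → loss $0.
$2525: truthful gives $0, deviation gives −$6 → loss $6.
Maximum loss: $30.

$30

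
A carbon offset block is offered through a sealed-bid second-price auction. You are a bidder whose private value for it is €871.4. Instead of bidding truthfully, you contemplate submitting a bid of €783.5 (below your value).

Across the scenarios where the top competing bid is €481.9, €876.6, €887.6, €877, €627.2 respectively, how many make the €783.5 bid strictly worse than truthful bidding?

0

The deviation hurts exactly when the highest competing bid lies strictly between €783.5 and €871.4 — underbidding then forfeits a profitable win.
€481.9: below both → same outcome either way.
€876.6: above both → same outcome either way.
€887.6: above both → same outcome either way.
€877: above both → same outcome either way.
€627.2: below both → same outcome either way.
Count: 0.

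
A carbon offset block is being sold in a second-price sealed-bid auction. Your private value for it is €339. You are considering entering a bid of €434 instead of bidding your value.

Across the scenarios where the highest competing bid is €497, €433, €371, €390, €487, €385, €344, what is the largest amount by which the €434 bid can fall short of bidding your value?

€94

€497: same outcome either way → loss €0.
€433: truthful gives €0, deviation gives −€94 → loss €94.
€371: truthful gives €0, deviation gives −€32 → loss €32.
€390: truthful gives €0, deviation gives −€51 → loss €51.
€487: same outcome either way → loss €0.
€385: truthful gives €0, deviation gives −€46 → loss €46.
€344: truthful gives €0, deviation gives −€5 → loss €5.
Maximum loss: €94.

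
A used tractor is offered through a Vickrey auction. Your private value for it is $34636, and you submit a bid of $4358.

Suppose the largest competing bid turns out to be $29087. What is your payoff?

Your bid $4358 is below the highest competing bid $29087, so you lose.
A losing bidder pays nothing and receives nothing: payoff = $0.

$0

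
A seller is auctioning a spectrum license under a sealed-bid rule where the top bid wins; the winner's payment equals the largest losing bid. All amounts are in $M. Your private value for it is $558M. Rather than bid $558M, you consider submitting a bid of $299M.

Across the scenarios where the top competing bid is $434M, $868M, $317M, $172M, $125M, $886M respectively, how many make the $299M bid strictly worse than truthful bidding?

2

The deviation hurts exactly when the highest competing bid lies strictly between $299M and $558M — underbidding then forfeits a profitable win.
$434M: inside the interval → strictly worse (loss $124M).
$868M: above both → same outcome either way.
$317M: inside the interval → strictly worse (loss $241M).
$172M: below both → same outcome either way.
$125M: below both → same outcome either way.
$886M: above both → same outcome either way.
Count: 2.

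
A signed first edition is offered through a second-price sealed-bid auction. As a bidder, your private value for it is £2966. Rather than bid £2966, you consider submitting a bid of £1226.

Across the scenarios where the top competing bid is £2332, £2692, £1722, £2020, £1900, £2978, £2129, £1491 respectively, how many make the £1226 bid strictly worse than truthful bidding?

The deviation hurts exactly when the highest competing bid lies strictly between £1226 and £2966 — underbidding then forfeits a profitable win.
£2332: inside the interval → strictly worse (loss £634).
£2692: inside the interval → strictly worse (loss £274).
£1722: inside the interval → strictly worse (loss £1244).
£2020: inside the interval → strictly worse (loss £946).
£1900: inside the interval → strictly worse (loss £1066).
£2978: above both → same outcome either way.
£2129: inside the interval → strictly worse (loss £837).
£1491: inside the interval → strictly worse (loss £1475).
Count: 7.

7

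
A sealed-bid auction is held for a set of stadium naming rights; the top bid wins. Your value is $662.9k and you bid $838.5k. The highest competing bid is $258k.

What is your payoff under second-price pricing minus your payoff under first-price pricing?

You have the highest bid, so you win under either rule.
Second-price: pay $258k → payoff $404.9k.
First-price: pay your own bid $838.5k → payoff −$175.6k.
Difference = $404.9k − (−$175.6k) = $580.5k.

$580.5k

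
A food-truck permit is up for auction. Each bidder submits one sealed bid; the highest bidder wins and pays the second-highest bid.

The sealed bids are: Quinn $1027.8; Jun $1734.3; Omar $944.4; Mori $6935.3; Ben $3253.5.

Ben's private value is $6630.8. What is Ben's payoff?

$0

Highest bid: Mori at $6935.3, so Mori wins.
Second-highest bid: Ben at $3253.5 — that is the price the winner pays.
Ben did not win, so Ben pays nothing and receives nothing: payoff $0.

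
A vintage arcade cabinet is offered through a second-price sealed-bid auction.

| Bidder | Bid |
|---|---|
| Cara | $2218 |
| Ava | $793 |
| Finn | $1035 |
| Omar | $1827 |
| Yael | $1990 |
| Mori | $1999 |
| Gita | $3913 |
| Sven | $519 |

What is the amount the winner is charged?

Highest bid: Gita at $3913, so Gita wins.
Second-highest bid: Cara at $2218 — that is the price the winner pays.

$2218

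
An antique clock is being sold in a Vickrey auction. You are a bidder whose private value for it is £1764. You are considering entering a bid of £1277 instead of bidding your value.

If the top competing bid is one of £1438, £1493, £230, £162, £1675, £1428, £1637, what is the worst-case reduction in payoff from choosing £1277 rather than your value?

£336

£1438: truthful gives £326, deviation gives £0 → loss £326.
£1493: truthful gives £271, deviation gives £0 → loss £271.
£230: same outcome either way → loss £0.
£162: same outcome either way → loss £0.
£1675: truthful gives £89, deviation gives £0 → loss £89.
£1428: truthful gives £336, deviation gives £0 → loss £336.
£1637: truthful gives £127, deviation gives £0 → loss £127.
Maximum loss: £336.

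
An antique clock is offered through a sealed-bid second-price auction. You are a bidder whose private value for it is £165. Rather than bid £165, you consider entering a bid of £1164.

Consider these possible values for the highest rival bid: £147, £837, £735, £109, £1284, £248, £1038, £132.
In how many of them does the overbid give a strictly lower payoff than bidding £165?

The deviation hurts exactly when the highest competing bid lies strictly between £165 and £1164 — overbidding then wins at a price above your value.
£147: below both → same outcome either way.
£837: inside the interval → strictly worse (loss £672).
£735: inside the interval → strictly worse (loss £570).
£109: below both → same outcome either way.
£1284: above both → same outcome either way.
£248: inside the interval → strictly worse (loss £83).
£1038: inside the interval → strictly worse (loss £873).
£132: below both → same outcome either way.
Count: 4.

4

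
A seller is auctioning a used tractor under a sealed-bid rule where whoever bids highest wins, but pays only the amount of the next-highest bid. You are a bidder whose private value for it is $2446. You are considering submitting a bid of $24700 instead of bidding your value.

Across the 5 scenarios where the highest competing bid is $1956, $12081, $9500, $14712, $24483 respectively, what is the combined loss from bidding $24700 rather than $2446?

$50992

The deviation costs you only when the competing bid falls strictly between $2446 and $24700; elsewhere both bids give the same outcome.
$1956: outcomes coincide → loss $0.
$12081: truthful payoff $0, deviation payoff −$9635 → loss $9635.
$9500: truthful payoff $0, deviation payoff −$7054 → loss $7054.
$14712: truthful payoff $0, deviation payoff −$12266 → loss $12266.
$24483: truthful payoff $0, deviation payoff −$22037 → loss $22037.
Total loss = $9635 + $7054 + $12266 + $22037 = $50992.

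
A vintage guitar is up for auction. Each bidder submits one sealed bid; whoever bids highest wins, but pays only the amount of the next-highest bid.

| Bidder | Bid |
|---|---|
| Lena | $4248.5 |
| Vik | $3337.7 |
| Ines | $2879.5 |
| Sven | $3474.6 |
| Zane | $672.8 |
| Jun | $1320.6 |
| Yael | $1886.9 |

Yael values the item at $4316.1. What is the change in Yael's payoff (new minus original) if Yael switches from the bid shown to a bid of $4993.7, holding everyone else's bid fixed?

$67.6

The highest bid among the other bidders is $4248.5; Yael's bid doesn't change that.
Original bid $1886.9: Yael is not highest (top rival bid is $4248.5); payoff $0.
Alternative bid $4993.7: Yael is highest, pays the top rival bid $4248.5; payoff $4316.1 − $4248.5 = $67.6.
Change in payoff = $67.6 − ($0) = $67.6.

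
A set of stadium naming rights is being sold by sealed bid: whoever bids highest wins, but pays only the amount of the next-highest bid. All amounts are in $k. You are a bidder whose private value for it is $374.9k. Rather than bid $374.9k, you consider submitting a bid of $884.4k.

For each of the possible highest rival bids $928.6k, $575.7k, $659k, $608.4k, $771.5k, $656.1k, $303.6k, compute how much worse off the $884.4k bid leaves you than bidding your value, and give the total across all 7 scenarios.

$1396.2k

The deviation costs you only when the competing bid falls strictly between $374.9k and $884.4k; elsewhere both bids give the same outcome.
$928.6k: outcomes coincide → loss $0k.
$575.7k: truthful payoff $0k, deviation payoff −$200.8k → loss $200.8k.
$659k: truthful payoff $0k, deviation payoff −$284.1k → loss $284.1k.
$608.4k: truthful payoff $0k, deviation payoff −$233.5k → loss $233.5k.
$771.5k: truthful payoff $0k, deviation payoff −$396.6k → loss $396.6k.
$656.1k: truthful payoff $0k, deviation payoff −$281.2k → loss $281.2k.
$303.6k: outcomes coincide → loss $0k.
Total loss = $200.8k + $284.1k + $233.5k + $396.6k + $281.2k = $1396.2k.
In a second-price auction your bid sets only whether you win, not what you pay, so bidding your true value is weakly dominant.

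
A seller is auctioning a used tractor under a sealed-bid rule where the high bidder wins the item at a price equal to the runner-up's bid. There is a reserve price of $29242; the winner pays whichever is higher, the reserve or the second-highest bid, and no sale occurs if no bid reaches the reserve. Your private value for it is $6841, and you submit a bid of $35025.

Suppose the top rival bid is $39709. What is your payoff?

Your bid $35025 is below the highest competing bid $39709, so you lose. Payoff $0.

$0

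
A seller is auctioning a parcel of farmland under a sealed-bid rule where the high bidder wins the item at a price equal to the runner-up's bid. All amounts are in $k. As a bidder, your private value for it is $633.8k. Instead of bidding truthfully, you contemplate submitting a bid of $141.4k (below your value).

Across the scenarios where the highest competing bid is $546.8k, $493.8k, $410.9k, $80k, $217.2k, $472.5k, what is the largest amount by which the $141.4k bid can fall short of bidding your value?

$416.6k

$546.8k: truthful gives $87k, deviation gives $0k → loss $87k.
$493.8k: truthful gives $140k, deviation gives $0k → loss $140k.
$410.9k: truthful gives $222.9k, deviation gives $0k → loss $222.9k.
$80k: same outcome either way → loss $0k.
$217.2k: truthful gives $416.6k, deviation gives $0k → loss $416.6k.
$472.5k: truthful gives $161.3k, deviation gives $0k → loss $161.3k.
Maximum loss: $416.6k.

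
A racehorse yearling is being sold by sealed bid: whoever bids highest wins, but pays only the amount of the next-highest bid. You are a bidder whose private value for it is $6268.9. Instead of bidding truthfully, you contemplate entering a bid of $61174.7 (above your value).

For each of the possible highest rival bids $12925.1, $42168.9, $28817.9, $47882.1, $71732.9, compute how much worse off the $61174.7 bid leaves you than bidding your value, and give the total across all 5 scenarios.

The deviation costs you only when the competing bid falls strictly between $6268.9 and $61174.7; elsewhere both bids give the same outcome.
$12925.1: truthful payoff $0, deviation payoff −$6656.2 → loss $6656.2.
$42168.9: truthful payoff $0, deviation payoff −$35900 → loss $35900.
$28817.9: truthful payoff $0, deviation payoff −$22549 → loss $22549.
$47882.1: truthful payoff $0, deviation payoff −$41613.2 → loss $41613.2.
$71732.9: outcomes coincide → loss $0.
Total loss = $6656.2 + $35900 + $22549 + $41613.2 = $106718.4.
In a second-price auction your bid sets only whether you win, not what you pay, so bidding your true value is weakly dominant.

$106718.4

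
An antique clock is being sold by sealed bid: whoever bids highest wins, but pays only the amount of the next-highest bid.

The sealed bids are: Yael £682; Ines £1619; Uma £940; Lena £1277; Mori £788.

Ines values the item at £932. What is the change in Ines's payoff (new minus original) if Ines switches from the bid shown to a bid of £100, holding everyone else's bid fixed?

The highest bid among the other bidders is £1277; Ines's bid doesn't change that.
Original bid £1619: Ines is highest, pays the top rival bid £1277; payoff £932 − £1277 = −£345.
Alternative bid £100: Ines is not highest (top rival bid is £1277); payoff £0.
Change in payoff = £0 − (−£345) = £345.

£345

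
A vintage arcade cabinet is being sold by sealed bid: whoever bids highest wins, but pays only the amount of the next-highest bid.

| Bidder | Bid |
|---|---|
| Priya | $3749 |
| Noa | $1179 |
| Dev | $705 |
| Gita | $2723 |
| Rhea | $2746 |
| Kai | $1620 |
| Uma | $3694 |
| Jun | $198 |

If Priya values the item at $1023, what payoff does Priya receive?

−$2671

Highest bid: Priya at $3749, so Priya wins.
Second-highest bid: Uma at $3694 — that is the price the winner pays.
Priya's payoff = value − price = $1023 − $3694 = −$2671.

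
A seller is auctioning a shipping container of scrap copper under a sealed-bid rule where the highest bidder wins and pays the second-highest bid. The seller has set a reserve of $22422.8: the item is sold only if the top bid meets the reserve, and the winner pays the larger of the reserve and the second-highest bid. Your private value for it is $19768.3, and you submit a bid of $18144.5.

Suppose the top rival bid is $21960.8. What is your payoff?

$0

Your bid $18144.5 is below the highest competing bid $21960.8, so you lose. Payoff $0.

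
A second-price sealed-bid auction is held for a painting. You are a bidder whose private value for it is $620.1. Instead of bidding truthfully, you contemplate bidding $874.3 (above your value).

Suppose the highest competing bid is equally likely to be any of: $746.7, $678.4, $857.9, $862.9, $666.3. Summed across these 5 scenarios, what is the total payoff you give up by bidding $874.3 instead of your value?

$711.7

The deviation costs you only when the competing bid falls strictly between $620.1 and $874.3; elsewhere both bids give the same outcome.
$746.7: truthful payoff $0, deviation payoff −$126.6 → loss $126.6.
$678.4: truthful payoff $0, deviation payoff −$58.3 → loss $58.3.
$857.9: truthful payoff $0, deviation payoff −$237.8 → loss $237.8.
$862.9: truthful payoff $0, deviation payoff −$242.8 → loss $242.8.
$666.3: truthful payoff $0, deviation payoff −$46.2 → loss $46.2.
Total loss = $126.6 + $58.3 + $237.8 + $242.8 + $46.2 = $711.7.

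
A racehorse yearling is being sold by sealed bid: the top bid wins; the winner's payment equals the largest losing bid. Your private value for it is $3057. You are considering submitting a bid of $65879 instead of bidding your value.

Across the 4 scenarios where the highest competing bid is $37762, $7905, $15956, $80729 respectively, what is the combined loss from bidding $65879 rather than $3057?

$52452

The deviation costs you only when the competing bid falls strictly between $3057 and $65879; elsewhere both bids give the same outcome.
$37762: truthful payoff $0, deviation payoff −$34705 → loss $34705.
$7905: truthful payoff $0, deviation payoff −$4848 → loss $4848.
$15956: truthful payoff $0, deviation payoff −$12899 → loss $12899.
$80729: outcomes coincide → loss $0.
Total loss = $34705 + $4848 + $12899 = $52452.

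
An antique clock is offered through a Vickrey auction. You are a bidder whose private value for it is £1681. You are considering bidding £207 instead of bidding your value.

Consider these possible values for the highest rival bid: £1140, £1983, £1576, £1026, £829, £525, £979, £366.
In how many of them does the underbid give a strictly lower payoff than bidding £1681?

The deviation hurts exactly when the highest competing bid lies strictly between £207 and £1681 — underbidding then forfeits a profitable win.
£1140: inside the interval → strictly worse (loss £541).
£1983: above both → same outcome either way.
£1576: inside the interval → strictly worse (loss £105).
£1026: inside the interval → strictly worse (loss £655).
£829: inside the interval → strictly worse (loss £852).
£525: inside the interval → strictly worse (loss £1156).
£979: inside the interval → strictly worse (loss £702).
£366: inside the interval → strictly worse (loss £1315).
Count: 7.

7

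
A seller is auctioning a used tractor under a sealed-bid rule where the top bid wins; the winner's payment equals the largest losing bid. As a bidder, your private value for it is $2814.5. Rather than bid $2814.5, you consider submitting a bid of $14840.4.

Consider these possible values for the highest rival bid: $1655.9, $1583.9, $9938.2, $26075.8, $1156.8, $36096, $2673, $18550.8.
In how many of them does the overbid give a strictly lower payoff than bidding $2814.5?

1

The deviation hurts exactly when the highest competing bid lies strictly between $2814.5 and $14840.4 — overbidding then wins at a price above your value.
$1655.9: below both → same outcome either way.
$1583.9: below both → same outcome either way.
$9938.2: inside the interval → strictly worse (loss $7123.7).
$26075.8: above both → same outcome either way.
$1156.8: below both → same outcome either way.
$36096: above both → same outcome either way.
$2673: below both → same outcome either way.
$18550.8: above both → same outcome either way.
Count: 1.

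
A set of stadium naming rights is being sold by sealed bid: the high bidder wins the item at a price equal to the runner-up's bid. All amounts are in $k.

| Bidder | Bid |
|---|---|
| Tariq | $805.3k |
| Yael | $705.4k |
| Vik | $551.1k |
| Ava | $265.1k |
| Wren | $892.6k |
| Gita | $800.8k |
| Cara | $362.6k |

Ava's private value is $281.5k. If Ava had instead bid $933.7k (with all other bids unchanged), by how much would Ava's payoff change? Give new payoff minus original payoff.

−$611.1k

The highest bid among the other bidders is $892.6k; Ava's bid doesn't change that.
Original bid $265.1k: Ava is not highest (top rival bid is $892.6k); payoff $0k.
Alternative bid $933.7k: Ava is highest, pays the top rival bid $892.6k; payoff $281.5k − $892.6k = −$611.1k.
Change in payoff = −$611.1k − ($0k) = −$611.1k.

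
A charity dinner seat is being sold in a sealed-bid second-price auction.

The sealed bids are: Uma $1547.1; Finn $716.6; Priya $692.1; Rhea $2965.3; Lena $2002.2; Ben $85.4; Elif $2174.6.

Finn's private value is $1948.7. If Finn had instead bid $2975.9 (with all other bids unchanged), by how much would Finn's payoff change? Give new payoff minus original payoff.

The highest bid among the other bidders is $2965.3; Finn's bid doesn't change that.
Original bid $716.6: Finn is not highest (top rival bid is $2965.3); payoff $0.
Alternative bid $2975.9: Finn is highest, pays the top rival bid $2965.3; payoff $1948.7 − $2965.3 = −$1016.6.
Change in payoff = −$1016.6 − ($0) = −$1016.6.

−$1016.6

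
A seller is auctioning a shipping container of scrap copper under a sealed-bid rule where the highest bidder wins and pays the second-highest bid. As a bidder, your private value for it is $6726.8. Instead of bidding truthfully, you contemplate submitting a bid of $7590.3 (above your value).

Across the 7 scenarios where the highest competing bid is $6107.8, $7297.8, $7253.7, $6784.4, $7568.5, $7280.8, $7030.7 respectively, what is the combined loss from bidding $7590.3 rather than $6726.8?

The deviation costs you only when the competing bid falls strictly between $6726.8 and $7590.3; elsewhere both bids give the same outcome.
$6107.8: outcomes coincide → loss $0.
$7297.8: truthful payoff $0, deviation payoff −$571 → loss $571.
$7253.7: truthful payoff $0, deviation payoff −$526.9 → loss $526.9.
$6784.4: truthful payoff $0, deviation payoff −$57.6 → loss $57.6.
$7568.5: truthful payoff $0, deviation payoff −$841.7 → loss $841.7.
$7280.8: truthful payoff $0, deviation payoff −$554 → loss $554.
$7030.7: truthful payoff $0, deviation payoff −$303.9 → loss $303.9.
Total loss = $571 + $526.9 + $57.6 + $841.7 + $554 + $303.9 = $2855.1.
Truthful bidding weakly dominates here: raising your bid can only win items priced above your value, and lowering it can only forfeit items priced below.

$2855.1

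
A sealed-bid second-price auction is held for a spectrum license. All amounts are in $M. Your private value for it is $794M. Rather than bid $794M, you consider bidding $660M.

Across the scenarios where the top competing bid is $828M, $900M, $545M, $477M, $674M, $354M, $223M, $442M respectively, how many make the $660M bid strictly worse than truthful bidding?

1

The deviation hurts exactly when the highest competing bid lies strictly between $660M and $794M — underbidding then forfeits a profitable win.
$828M: above both → same outcome either way.
$900M: above both → same outcome either way.
$545M: below both → same outcome either way.
$477M: below both → same outcome either way.
$674M: inside the interval → strictly worse (loss $120M).
$354M: below both → same outcome either way.
$223M: below both → same outcome either way.
$442M: below both → same outcome either way.
Count: 1.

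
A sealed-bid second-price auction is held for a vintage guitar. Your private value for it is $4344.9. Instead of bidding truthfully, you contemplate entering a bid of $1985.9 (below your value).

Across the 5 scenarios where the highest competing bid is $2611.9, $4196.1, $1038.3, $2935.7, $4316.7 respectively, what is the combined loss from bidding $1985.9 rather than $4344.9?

$3319.2

The deviation costs you only when the competing bid falls strictly between $1985.9 and $4344.9; elsewhere both bids give the same outcome.
$2611.9: truthful payoff $1733, deviation payoff $0 → loss $1733.
$4196.1: truthful payoff $148.8, deviation payoff $0 → loss $148.8.
$1038.3: outcomes coincide → loss $0.
$2935.7: truthful payoff $1409.2, deviation payoff $0 → loss $1409.2.
$4316.7: truthful payoff $28.2, deviation payoff $0 → loss $28.2.
Total loss = $1733 + $148.8 + $1409.2 + $28.2 = $3319.2.
Because the price is fixed by the runner-up's bid, deviating from your value can only change a good outcome into a bad one — never the reverse.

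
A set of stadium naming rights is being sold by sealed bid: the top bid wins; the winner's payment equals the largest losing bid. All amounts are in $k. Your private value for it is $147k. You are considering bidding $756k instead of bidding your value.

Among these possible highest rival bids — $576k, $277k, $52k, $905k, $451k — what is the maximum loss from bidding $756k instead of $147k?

$429k

$576k: truthful gives $0k, deviation gives −$429k → loss $429k.
$277k: truthful gives $0k, deviation gives −$130k → loss $130k.
$52k: same outcome either way → loss $0k.
$905k: same outcome either way → loss $0k.
$451k: truthful gives $0k, deviation gives −$304k → loss $304k.
Maximum loss: $429k.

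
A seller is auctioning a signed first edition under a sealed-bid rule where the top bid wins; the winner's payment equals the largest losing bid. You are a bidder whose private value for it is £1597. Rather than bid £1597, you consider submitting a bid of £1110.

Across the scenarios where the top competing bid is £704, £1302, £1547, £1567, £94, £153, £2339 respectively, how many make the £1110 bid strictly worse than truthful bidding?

The deviation hurts exactly when the highest competing bid lies strictly between £1110 and £1597 — underbidding then forfeits a profitable win.
£704: below both → same outcome either way.
£1302: inside the interval → strictly worse (loss £295).
£1547: inside the interval → strictly worse (loss £50).
£1567: inside the interval → strictly worse (loss £30).
£94: below both → same outcome either way.
£153: below both → same outcome either way.
£2339: above both → same outcome either way.
Count: 3.

3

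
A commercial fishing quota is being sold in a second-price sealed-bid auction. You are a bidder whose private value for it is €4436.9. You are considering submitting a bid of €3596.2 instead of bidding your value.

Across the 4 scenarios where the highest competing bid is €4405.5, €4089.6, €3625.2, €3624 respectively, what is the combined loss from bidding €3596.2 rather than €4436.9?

€2003.3

The deviation costs you only when the competing bid falls strictly between €3596.2 and €4436.9; elsewhere both bids give the same outcome.
€4405.5: truthful payoff €31.4, deviation payoff €0 → loss €31.4.
€4089.6: truthful payoff €347.3, deviation payoff €0 → loss €347.3.
€3625.2: truthful payoff €811.7, deviation payoff €0 → loss €811.7.
€3624: truthful payoff €812.9, deviation payoff €0 → loss €812.9.
Total loss = €31.4 + €347.3 + €811.7 + €812.9 = €2003.3.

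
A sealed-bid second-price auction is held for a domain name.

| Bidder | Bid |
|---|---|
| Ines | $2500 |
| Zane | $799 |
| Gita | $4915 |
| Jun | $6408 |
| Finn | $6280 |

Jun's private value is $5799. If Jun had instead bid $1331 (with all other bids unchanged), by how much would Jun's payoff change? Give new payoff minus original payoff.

$481

The highest bid among the other bidders is $6280; Jun's bid doesn't change that.
Original bid $6408: Jun is highest, pays the top rival bid $6280; payoff $5799 − $6280 = −$481.
Alternative bid $1331: Jun is not highest (top rival bid is $6280); payoff $0.
Change in payoff = $0 − (−$481) = $481.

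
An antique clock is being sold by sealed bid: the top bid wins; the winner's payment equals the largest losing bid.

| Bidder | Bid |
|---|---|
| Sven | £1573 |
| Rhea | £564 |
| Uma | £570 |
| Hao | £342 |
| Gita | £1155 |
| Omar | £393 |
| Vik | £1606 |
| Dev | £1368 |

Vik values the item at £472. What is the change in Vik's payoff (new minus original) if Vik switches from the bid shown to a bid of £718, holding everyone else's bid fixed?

£1101

The highest bid among the other bidders is £1573; Vik's bid doesn't change that.
Original bid £1606: Vik is highest, pays the top rival bid £1573; payoff £472 − £1573 = −£1101.
Alternative bid £718: Vik is not highest (top rival bid is £1573); payoff £0.
Change in payoff = £0 − (−£1101) = £1101.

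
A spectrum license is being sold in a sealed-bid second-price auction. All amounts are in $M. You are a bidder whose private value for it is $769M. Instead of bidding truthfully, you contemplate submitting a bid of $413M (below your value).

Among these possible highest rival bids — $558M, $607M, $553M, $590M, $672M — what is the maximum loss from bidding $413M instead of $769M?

$558M: truthful gives $211M, deviation gives $0M → loss $211M.
$607M: truthful gives $162M, deviation gives $0M → loss $162M.
$553M: truthful gives $216M, deviation gives $0M → loss $216M.
$590M: truthful gives $179M, deviation gives $0M → loss $179M.
$672M: truthful gives $97M, deviation gives $0M → loss $97M.
Maximum loss: $216M.

$216M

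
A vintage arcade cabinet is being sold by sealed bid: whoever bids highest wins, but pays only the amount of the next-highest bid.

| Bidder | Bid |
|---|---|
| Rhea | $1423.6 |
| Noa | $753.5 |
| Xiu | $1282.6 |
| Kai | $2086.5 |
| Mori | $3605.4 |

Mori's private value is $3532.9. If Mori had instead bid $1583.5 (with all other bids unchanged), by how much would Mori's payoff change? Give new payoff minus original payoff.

−$1446.4

The highest bid among the other bidders is $2086.5; Mori's bid doesn't change that.
Original bid $3605.4: Mori is highest, pays the top rival bid $2086.5; payoff $3532.9 − $2086.5 = $1446.4.
Alternative bid $1583.5: Mori is not highest (top rival bid is $2086.5); payoff $0.
Change in payoff = $0 − ($1446.4) = −$1446.4.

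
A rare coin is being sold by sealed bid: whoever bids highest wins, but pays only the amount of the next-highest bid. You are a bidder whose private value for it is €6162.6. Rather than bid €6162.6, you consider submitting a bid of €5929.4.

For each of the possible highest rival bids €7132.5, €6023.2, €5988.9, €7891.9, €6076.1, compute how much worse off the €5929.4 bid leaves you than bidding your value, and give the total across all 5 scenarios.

€399.6

The deviation costs you only when the competing bid falls strictly between €5929.4 and €6162.6; elsewhere both bids give the same outcome.
€7132.5: outcomes coincide → loss €0.
€6023.2: truthful payoff €139.4, deviation payoff €0 → loss €139.4.
€5988.9: truthful payoff €173.7, deviation payoff €0 → loss €173.7.
€7891.9: outcomes coincide → loss €0.
€6076.1: truthful payoff €86.5, deviation payoff €0 → loss €86.5.
Total loss = €139.4 + €173.7 + €86.5 = €399.6.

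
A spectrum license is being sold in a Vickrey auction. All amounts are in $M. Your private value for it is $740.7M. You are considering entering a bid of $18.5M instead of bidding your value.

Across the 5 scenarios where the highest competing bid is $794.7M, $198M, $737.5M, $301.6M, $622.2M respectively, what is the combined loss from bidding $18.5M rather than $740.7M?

$1103.5M

The deviation costs you only when the competing bid falls strictly between $18.5M and $740.7M; elsewhere both bids give the same outcome.
$794.7M: outcomes coincide → loss $0M.
$198M: truthful payoff $542.7M, deviation payoff $0M → loss $542.7M.
$737.5M: truthful payoff $3.2M, deviation payoff $0M → loss $3.2M.
$301.6M: truthful payoff $439.1M, deviation payoff $0M → loss $439.1M.
$622.2M: truthful payoff $118.5M, deviation payoff $0M → loss $118.5M.
Total loss = $542.7M + $3.2M + $439.1M + $118.5M = $1103.5M.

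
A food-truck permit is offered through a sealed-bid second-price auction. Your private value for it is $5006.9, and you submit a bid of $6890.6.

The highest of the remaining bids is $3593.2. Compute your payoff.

Your bid $6890.6 exceeds the highest competing bid $3593.2, so you win.
In a second-price auction the winner pays the second-highest bid, $3593.2.
Payoff = value − price = $5006.9 − $3593.2 = $1413.7.

$1413.7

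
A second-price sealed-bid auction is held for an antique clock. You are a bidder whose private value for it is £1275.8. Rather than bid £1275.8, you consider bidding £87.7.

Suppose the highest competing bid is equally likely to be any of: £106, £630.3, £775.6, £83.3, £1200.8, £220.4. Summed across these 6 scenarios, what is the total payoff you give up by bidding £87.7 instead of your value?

£3445.9

The deviation costs you only when the competing bid falls strictly between £87.7 and £1275.8; elsewhere both bids give the same outcome.
£106: truthful payoff £1169.8, deviation payoff £0 → loss £1169.8.
£630.3: truthful payoff £645.5, deviation payoff £0 → loss £645.5.
£775.6: truthful payoff £500.2, deviation payoff £0 → loss £500.2.
£83.3: outcomes coincide → loss £0.
£1200.8: truthful payoff £75, deviation payoff £0 → loss £75.
£220.4: truthful payoff £1055.4, deviation payoff £0 → loss £1055.4.
Total loss = £1169.8 + £645.5 + £500.2 + £75 + £1055.4 = £3445.9.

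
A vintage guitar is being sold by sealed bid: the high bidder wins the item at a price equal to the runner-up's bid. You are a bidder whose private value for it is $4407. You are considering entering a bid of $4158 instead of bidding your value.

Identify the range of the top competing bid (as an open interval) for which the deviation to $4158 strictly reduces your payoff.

If the competing bid is below $4158, both bids win at the same price — no difference.
If it is above $4407, both bids lose — no difference.
If it lies strictly between $4158 and $4407, bidding your value wins at a price below your value (positive payoff) while bidding $4158 loses (payoff 0).
So the deviation strictly hurts on the open interval ($4158, $4407).

($4158, $4407)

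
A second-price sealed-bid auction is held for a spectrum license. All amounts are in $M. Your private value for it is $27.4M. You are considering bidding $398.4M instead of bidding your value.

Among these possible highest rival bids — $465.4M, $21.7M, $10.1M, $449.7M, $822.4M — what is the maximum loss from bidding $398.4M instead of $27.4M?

$465.4M: same outcome either way → loss $0M.
$21.7M: same outcome either way → loss $0M.
$10.1M: same outcome either way → loss $0M.
$449.7M: same outcome either way → loss $0M.
$822.4M: same outcome either way → loss $0M.
Maximum loss: $0M.

$0M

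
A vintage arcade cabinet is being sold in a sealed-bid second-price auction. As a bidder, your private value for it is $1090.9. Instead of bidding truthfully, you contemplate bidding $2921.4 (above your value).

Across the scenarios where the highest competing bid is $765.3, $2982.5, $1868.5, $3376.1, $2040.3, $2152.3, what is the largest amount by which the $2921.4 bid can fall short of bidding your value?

$1061.4

$765.3: same outcome either way → loss $0.
$2982.5: same outcome either way → loss $0.
$1868.5: truthful gives $0, deviation gives −$777.6 → loss $777.6.
$3376.1: same outcome either way → loss $0.
$2040.3: truthful gives $0, deviation gives −$949.4 → loss $949.4.
$2152.3: truthful gives $0, deviation gives −$1061.4 → loss $1061.4.
Maximum loss: $1061.4.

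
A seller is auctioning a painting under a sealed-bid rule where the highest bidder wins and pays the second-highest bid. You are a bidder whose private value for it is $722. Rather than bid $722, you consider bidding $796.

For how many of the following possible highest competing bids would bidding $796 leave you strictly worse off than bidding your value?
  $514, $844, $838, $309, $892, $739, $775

2

The deviation hurts exactly when the highest competing bid lies strictly between $722 and $796 — overbidding then wins at a price above your value.
$514: below both → same outcome either way.
$844: above both → same outcome either way.
$838: above both → same outcome either way.
$309: below both → same outcome either way.
$892: above both → same outcome either way.
$739: inside the interval → strictly worse (loss $17).
$775: inside the interval → strictly worse (loss $53).
Count: 2.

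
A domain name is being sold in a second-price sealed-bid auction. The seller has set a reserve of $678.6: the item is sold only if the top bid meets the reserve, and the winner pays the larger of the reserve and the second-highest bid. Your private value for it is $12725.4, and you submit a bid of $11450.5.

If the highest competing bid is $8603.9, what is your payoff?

Your bid $11450.5 is the highest and exceeds the reserve.
Price = max(second-highest bid, reserve) = max($8603.9, $678.6) = $8603.9.
Payoff = $12725.4 − $8603.9 = $4121.5.

$4121.5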